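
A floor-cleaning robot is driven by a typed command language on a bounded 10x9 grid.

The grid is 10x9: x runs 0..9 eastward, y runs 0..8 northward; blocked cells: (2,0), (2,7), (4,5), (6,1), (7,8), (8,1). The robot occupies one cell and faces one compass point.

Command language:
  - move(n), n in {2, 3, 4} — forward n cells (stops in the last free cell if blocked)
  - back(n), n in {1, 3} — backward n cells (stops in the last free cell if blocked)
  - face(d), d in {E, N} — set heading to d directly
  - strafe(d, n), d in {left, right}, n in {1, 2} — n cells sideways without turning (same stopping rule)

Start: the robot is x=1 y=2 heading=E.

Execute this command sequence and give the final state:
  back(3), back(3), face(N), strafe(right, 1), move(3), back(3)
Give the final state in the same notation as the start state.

from: x=1 y=2 heading=E
[1] after back(3): x=0 y=2 heading=E
[2] after back(3): x=0 y=2 heading=E
[3] after face(N): x=0 y=2 heading=N
[4] after strafe(right, 1): x=1 y=2 heading=N
[5] after move(3): x=1 y=5 heading=N
[6] after back(3): x=1 y=2 heading=N

x=1 y=2 heading=N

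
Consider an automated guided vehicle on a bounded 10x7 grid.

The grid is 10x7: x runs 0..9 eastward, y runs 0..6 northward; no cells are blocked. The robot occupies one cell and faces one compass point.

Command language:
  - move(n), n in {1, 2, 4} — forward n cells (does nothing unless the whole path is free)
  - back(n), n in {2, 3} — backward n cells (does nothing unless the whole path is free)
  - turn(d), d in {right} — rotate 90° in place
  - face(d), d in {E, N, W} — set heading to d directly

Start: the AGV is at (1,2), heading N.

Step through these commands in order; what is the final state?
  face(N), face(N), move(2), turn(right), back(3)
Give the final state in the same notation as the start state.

from: at (1,2), heading N
[1] after face(N): at (1,2), heading N
[2] after face(N): at (1,2), heading N
[3] after move(2): at (1,4), heading N
[4] after turn(right): at (1,4), heading E
[5] after back(3): at (1,4), heading E

at (1,4), heading E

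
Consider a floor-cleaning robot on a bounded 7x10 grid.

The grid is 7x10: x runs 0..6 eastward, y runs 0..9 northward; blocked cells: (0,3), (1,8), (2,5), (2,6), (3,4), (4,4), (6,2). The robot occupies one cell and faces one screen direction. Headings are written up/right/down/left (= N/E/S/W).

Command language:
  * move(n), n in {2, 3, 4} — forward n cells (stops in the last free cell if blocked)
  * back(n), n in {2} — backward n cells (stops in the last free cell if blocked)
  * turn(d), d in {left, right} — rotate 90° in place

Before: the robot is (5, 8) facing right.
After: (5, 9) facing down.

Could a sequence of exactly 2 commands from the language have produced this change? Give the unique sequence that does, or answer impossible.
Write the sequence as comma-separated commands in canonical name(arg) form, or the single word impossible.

turn(right), back(2)

key: back(2) runs into the grid edge before its full distance
initial: (5, 8) facing right
step 1 (turn(right)): (5, 8) facing down
step 2 (back(2)): (5, 9) facing down
all 36 alternatives checked — unique.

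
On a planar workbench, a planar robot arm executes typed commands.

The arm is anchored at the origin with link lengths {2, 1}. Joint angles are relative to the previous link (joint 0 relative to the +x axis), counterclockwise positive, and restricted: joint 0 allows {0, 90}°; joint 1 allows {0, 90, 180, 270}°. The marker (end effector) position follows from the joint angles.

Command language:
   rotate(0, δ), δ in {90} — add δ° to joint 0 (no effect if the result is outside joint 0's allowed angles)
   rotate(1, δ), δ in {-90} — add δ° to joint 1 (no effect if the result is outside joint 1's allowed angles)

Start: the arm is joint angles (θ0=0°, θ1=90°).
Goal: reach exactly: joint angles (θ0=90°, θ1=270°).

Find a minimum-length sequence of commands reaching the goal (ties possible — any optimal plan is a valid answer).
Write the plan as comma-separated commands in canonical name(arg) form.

rotate(1, -90), rotate(1, -90), rotate(0, 90)

t0: joint angles (θ0=0°, θ1=90°)
1. rotate(1, -90) → joint angles (θ0=0°, θ1=0°)
2. rotate(1, -90) → joint angles (θ0=0°, θ1=270°)
3. rotate(0, 90) → joint angles (θ0=90°, θ1=270°)
minimal: 3 command(s), checked below 3.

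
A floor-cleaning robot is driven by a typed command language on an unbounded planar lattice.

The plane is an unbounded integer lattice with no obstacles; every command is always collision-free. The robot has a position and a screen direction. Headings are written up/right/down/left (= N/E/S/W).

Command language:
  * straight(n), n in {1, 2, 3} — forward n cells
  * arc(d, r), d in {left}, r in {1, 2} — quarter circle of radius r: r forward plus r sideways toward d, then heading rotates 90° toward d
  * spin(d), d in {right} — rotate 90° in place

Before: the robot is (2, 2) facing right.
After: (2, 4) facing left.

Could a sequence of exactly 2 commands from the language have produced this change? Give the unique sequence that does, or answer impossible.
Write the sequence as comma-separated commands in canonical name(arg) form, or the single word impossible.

arc(left, 1), arc(left, 1)

key: position moved to (2,4) AND the heading swung to W — translation plus rotation needed
initial: (2, 2) facing right
step 1 (arc(left, 1)): (3, 3) facing up
step 2 (arc(left, 1)): (2, 4) facing left
no other 2-command option fits: unique.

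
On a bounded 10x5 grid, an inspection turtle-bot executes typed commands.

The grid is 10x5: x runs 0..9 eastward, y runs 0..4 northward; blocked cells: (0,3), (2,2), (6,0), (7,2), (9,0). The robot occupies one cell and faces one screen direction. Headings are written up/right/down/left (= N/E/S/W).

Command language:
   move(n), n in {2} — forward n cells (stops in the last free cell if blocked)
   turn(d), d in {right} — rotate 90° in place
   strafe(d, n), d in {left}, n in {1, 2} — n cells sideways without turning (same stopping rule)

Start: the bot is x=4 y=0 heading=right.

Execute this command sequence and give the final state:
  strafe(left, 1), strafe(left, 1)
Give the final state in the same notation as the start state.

x=4 y=2 heading=right

initial: x=4 y=0 heading=right
t=1 strafe(left, 1) ⇒ x=4 y=1 heading=right
t=2 strafe(left, 1) ⇒ x=4 y=2 heading=right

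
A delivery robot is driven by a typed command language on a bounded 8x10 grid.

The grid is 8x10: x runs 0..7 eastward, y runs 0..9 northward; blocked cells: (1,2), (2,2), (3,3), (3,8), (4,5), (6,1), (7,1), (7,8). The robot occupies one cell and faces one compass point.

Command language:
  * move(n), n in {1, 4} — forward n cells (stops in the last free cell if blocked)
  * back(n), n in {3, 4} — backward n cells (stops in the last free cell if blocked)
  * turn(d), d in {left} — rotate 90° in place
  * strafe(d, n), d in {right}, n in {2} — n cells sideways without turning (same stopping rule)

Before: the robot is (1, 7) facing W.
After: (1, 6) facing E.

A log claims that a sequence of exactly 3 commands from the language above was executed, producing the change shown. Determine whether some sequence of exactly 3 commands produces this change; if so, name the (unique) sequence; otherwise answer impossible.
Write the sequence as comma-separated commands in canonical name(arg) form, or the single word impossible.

key: cell and facing (now E) both changed — the 3 commands mix motion and turning
from: (1, 7) facing W
step 1 (turn(left)): (1, 7) facing S
step 2 (move(1)): (1, 6) facing S
step 3 (turn(left)): (1, 6) facing E
uniquely the one of 216 3-step routes that fits.

turn(left), move(1), turn(left)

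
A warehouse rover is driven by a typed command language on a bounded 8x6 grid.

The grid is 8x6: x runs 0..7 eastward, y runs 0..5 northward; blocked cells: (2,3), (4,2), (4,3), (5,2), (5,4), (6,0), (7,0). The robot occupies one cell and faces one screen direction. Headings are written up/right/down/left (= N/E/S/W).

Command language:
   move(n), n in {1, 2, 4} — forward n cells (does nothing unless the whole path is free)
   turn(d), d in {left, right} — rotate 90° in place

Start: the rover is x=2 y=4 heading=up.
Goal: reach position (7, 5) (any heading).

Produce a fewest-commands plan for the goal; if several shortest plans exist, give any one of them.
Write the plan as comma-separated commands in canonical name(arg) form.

move(1), turn(right), move(4), move(1)

begin: x=2 y=4 heading=up
[1] after move(1): x=2 y=5 heading=up
[2] after turn(right): x=2 y=5 heading=right
[3] after move(4): x=6 y=5 heading=right
[4] after move(1): x=7 y=5 heading=right
minimal: 4 command(s), checked below 4.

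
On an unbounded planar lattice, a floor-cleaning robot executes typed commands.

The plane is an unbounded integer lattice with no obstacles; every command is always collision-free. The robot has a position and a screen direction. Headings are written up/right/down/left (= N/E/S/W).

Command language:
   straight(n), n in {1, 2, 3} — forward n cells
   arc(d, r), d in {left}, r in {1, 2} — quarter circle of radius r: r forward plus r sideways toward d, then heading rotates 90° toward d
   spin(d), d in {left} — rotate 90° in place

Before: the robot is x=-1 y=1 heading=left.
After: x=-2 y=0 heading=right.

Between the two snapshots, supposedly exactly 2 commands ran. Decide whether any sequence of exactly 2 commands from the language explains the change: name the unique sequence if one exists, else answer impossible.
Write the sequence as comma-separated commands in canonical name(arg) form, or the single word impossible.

arc(left, 1), spin(left)

key: order matters: swapping arc(left, 1) and spin(left) lands elsewhere
begin: x=-1 y=1 heading=left
1. arc(left, 1) → x=-2 y=0 heading=down
2. spin(left) → x=-2 y=0 heading=right
all 36 alternatives checked — unique.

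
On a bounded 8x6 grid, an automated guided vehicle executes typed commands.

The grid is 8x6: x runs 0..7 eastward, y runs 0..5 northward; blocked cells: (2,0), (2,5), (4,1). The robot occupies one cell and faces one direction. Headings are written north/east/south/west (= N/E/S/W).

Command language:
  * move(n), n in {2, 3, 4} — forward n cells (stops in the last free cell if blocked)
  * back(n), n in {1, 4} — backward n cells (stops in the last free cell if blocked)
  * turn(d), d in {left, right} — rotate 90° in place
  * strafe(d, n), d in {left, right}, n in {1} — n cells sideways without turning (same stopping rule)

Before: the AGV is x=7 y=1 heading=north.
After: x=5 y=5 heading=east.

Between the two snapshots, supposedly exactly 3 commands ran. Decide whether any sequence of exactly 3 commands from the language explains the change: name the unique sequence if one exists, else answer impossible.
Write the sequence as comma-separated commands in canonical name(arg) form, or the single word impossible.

impossible

no 3-step route produces this change.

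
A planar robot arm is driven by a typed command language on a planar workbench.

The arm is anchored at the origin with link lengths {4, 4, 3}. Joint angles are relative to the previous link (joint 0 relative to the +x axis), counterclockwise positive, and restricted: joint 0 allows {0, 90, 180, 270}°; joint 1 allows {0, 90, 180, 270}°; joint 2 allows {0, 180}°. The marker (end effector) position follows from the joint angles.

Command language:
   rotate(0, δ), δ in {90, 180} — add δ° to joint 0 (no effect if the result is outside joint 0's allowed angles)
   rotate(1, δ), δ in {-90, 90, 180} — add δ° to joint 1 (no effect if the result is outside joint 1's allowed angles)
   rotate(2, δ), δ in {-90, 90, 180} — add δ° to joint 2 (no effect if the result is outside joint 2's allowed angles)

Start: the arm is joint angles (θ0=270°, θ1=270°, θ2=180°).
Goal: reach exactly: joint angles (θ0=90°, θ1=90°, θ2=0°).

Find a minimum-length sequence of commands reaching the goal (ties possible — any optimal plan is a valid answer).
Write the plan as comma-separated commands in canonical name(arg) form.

rotate(1, 180), rotate(2, 180), rotate(0, 180)

start: joint angles (θ0=270°, θ1=270°, θ2=180°)
t=1 rotate(1, 180) ⇒ joint angles (θ0=270°, θ1=90°, θ2=180°)
t=2 rotate(2, 180) ⇒ joint angles (θ0=270°, θ1=90°, θ2=0°)
t=3 rotate(0, 180) ⇒ joint angles (θ0=90°, θ1=90°, θ2=0°)
nothing shorter than 3 reaches the goal.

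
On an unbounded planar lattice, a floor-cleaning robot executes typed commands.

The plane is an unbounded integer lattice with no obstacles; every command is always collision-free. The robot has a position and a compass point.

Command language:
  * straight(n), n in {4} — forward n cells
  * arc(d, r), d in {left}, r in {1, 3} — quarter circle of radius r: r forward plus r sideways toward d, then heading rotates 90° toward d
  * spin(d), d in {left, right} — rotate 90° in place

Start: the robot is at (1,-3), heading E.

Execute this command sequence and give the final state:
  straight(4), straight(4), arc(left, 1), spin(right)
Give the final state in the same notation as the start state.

initial: at (1,-3), heading E
t=1 straight(4) ⇒ at (5,-3), heading E
t=2 straight(4) ⇒ at (9,-3), heading E
t=3 arc(left, 1) ⇒ at (10,-2), heading N
t=4 spin(right) ⇒ at (10,-2), heading E

at (10,-2), heading E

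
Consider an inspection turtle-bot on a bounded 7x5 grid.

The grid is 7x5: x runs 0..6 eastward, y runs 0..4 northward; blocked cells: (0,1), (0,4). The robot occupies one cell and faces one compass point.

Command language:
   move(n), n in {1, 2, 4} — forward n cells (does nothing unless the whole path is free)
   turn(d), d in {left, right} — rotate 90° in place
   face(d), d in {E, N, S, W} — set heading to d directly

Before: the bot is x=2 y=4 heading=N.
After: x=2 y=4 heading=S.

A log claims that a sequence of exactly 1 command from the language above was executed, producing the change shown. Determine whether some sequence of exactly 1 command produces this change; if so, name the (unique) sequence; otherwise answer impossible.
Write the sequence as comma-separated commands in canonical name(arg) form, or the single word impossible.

face(S)

key: parked at (2,4) the whole time — nothing moves the robot
t0: x=2 y=4 heading=N
step 1 (face(S)): x=2 y=4 heading=S
no other 1-command option fits: unique.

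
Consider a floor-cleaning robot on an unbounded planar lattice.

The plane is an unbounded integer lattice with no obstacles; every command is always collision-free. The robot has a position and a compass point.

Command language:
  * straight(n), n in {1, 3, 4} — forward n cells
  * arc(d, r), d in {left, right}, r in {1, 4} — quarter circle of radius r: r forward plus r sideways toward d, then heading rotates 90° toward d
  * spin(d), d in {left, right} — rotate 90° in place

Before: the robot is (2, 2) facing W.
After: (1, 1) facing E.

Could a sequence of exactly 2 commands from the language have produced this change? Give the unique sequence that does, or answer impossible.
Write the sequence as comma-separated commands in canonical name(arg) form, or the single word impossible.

key: cell and facing (now E) both changed — the 2 commands mix motion and turning
t0: (2, 2) facing W
1. arc(left, 1) → (1, 1) facing S
2. spin(left) → (1, 1) facing E
no other 2-command option fits: unique.

arc(left, 1), spin(left)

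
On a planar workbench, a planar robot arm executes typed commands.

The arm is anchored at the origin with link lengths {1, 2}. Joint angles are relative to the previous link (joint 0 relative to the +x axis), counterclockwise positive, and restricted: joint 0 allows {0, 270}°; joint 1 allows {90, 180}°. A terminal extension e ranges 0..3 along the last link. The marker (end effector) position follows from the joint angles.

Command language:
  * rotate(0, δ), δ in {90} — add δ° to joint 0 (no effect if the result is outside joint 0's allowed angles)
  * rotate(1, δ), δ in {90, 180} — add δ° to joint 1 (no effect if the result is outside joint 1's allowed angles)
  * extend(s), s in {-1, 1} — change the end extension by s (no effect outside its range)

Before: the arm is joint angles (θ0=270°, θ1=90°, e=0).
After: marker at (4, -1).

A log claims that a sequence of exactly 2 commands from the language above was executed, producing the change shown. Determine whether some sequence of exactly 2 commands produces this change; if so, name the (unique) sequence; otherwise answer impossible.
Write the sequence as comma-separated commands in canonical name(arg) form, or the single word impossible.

start: joint angles (θ0=270°, θ1=90°, e=0)
step 1 (extend(1)): joint angles (θ0=270°, θ1=90°, e=1)
step 2 (extend(1)): joint angles (θ0=270°, θ1=90°, e=2)
no rival 2-sequence matches.

extend(1), extend(1)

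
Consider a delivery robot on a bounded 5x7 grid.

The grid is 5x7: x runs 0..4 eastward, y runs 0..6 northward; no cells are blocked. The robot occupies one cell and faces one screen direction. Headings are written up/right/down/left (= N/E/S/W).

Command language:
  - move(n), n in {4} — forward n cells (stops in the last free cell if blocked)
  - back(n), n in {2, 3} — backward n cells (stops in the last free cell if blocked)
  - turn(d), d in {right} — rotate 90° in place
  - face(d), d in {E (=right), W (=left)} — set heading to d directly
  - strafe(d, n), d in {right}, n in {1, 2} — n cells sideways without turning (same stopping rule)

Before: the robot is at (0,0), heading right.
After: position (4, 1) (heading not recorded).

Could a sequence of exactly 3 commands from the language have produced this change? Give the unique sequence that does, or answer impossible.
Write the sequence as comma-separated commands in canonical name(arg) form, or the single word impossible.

key: order matters: swapping move(4) and strafe(right, 1) lands elsewhere
t0: at (0,0), heading right
step 1 (move(4)): at (4,0), heading right
step 2 (face(W)): at (4,0), heading left
step 3 (strafe(right, 1)): at (4,1), heading left
no other 3-command option fits: unique.

move(4), face(W), strafe(right, 1)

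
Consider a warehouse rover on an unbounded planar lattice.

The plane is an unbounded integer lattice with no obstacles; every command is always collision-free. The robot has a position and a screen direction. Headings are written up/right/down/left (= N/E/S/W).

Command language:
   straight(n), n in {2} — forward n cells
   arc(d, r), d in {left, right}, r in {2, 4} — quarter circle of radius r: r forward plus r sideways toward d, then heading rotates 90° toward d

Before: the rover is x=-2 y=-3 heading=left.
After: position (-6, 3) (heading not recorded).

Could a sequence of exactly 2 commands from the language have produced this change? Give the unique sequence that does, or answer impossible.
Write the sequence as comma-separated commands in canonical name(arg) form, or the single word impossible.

arc(right, 4), straight(2)

key: order matters: swapping arc(right, 4) and straight(2) lands elsewhere
t0: x=-2 y=-3 heading=left
[1] after arc(right, 4): x=-6 y=1 heading=up
[2] after straight(2): x=-6 y=3 heading=up
uniquely the one of 25 2-step routes that fits.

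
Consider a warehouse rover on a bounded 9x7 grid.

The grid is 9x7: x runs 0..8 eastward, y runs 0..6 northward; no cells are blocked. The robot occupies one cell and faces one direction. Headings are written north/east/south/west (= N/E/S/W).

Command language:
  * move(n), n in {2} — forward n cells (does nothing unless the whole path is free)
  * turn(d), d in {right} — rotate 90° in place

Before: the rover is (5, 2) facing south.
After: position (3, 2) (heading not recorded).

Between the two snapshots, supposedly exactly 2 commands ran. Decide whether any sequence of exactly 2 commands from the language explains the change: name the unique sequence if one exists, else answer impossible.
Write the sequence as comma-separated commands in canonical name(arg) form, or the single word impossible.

key: order matters: swapping turn(right) and move(2) lands elsewhere
t0: (5, 2) facing south
t=1 turn(right) ⇒ (5, 2) facing west
t=2 move(2) ⇒ (3, 2) facing west
uniquely the one of 4 2-step routes that fits.

turn(right), move(2)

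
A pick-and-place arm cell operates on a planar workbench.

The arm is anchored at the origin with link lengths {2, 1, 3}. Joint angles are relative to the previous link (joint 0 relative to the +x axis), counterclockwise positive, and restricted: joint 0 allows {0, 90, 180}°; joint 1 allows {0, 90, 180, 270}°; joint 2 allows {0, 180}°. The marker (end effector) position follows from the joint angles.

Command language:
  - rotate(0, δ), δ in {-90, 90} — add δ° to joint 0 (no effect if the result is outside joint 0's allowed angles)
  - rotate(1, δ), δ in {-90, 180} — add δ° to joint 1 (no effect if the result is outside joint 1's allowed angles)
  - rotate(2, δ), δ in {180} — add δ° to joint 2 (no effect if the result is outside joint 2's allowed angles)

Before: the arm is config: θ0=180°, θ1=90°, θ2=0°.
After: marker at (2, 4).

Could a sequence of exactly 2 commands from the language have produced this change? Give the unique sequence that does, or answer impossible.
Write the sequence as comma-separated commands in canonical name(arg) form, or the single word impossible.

rotate(0, -90), rotate(0, -90)

start: config: θ0=180°, θ1=90°, θ2=0°
t=1 rotate(0, -90) ⇒ config: θ0=90°, θ1=90°, θ2=0°
t=2 rotate(0, -90) ⇒ config: θ0=0°, θ1=90°, θ2=0°
all 25 alternatives checked — unique.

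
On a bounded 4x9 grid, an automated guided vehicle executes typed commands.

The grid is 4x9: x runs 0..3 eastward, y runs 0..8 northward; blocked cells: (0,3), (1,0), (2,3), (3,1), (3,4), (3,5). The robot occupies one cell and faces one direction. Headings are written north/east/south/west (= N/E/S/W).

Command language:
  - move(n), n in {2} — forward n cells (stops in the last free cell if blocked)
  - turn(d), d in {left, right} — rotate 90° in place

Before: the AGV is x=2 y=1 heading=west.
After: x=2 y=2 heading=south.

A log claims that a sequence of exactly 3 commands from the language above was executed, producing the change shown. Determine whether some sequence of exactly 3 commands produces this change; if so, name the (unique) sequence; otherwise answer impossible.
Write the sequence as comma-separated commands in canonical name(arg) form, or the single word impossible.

all 27 sequences checked — none match.

impossible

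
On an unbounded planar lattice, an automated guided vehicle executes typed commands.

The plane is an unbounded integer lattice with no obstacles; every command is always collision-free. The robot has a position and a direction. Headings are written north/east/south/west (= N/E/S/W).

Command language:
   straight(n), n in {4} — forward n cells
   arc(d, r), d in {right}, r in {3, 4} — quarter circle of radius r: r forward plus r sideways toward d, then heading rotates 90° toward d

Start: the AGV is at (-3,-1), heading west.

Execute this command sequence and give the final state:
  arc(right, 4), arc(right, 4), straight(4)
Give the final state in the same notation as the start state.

start: at (-3,-1), heading west
[1] after arc(right, 4): at (-7,3), heading north
[2] after arc(right, 4): at (-3,7), heading east
[3] after straight(4): at (1,7), heading east

at (1,7), heading east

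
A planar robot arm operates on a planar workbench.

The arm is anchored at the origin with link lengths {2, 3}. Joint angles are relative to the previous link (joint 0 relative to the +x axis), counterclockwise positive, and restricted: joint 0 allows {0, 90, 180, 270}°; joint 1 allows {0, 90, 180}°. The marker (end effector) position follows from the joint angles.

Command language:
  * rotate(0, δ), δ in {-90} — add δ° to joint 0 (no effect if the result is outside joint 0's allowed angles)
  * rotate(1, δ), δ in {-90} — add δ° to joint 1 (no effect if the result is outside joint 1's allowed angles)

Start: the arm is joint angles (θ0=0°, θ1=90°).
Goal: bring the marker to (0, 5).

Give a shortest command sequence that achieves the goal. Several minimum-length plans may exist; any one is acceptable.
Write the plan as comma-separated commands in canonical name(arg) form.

rotate(1, -90), rotate(0, -90), rotate(0, -90), rotate(0, -90)

from: joint angles (θ0=0°, θ1=90°)
step 1 (rotate(1, -90)): joint angles (θ0=0°, θ1=0°)
step 2 (rotate(0, -90)): joint angles (θ0=270°, θ1=0°)
step 3 (rotate(0, -90)): joint angles (θ0=180°, θ1=0°)
step 4 (rotate(0, -90)): joint angles (θ0=90°, θ1=0°)
shorter routes all fall short; 4 is best.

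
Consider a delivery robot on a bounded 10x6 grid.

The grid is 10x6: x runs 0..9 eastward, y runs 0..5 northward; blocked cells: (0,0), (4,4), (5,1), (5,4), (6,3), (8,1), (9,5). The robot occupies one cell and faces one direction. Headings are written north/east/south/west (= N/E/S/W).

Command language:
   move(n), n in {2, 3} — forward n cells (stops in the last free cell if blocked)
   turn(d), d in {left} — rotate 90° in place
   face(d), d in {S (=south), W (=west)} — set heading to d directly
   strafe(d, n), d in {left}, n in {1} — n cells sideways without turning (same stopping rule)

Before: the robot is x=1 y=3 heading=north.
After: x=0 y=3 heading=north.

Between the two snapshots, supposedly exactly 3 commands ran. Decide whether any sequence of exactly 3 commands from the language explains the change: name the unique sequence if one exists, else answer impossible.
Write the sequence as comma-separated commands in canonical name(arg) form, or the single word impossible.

strafe(left, 1), strafe(left, 1), strafe(left, 1)

key: heading stays N — no command in the sequence turns
initial: x=1 y=3 heading=north
[1] after strafe(left, 1): x=0 y=3 heading=north
[2] after strafe(left, 1): x=0 y=3 heading=north
[3] after strafe(left, 1): x=0 y=3 heading=north
uniquely the one of 216 3-step routes that fits.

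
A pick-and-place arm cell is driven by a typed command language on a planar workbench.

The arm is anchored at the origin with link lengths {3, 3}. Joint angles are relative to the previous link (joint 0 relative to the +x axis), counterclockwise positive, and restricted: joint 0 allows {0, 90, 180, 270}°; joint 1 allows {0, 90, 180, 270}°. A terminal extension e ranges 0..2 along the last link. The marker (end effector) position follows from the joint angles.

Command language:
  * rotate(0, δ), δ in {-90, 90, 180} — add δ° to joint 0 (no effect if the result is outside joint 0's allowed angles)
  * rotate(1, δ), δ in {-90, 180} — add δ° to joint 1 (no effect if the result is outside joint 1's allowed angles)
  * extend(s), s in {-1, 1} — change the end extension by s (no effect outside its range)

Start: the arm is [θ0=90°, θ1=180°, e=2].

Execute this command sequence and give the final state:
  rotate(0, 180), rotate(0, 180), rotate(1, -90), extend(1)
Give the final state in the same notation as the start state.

t0: [θ0=90°, θ1=180°, e=2]
[1] after rotate(0, 180): [θ0=270°, θ1=180°, e=2]
[2] after rotate(0, 180): [θ0=90°, θ1=180°, e=2]
[3] after rotate(1, -90): [θ0=90°, θ1=90°, e=2]
[4] after extend(1): [θ0=90°, θ1=90°, e=2]

[θ0=90°, θ1=90°, e=2]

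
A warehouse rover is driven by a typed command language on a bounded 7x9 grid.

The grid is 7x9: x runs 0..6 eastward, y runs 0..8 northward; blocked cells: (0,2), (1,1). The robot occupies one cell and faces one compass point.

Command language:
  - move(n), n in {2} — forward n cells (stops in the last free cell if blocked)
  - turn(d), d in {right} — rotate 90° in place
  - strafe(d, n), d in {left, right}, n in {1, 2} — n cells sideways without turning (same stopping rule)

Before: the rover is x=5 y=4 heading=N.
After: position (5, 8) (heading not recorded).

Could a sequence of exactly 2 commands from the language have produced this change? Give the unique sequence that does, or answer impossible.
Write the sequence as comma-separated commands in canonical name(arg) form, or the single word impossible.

move(2), move(2)

from: x=5 y=4 heading=N
step 1 (move(2)): x=5 y=6 heading=N
step 2 (move(2)): x=5 y=8 heading=N
uniquely the one of 36 2-step routes that fits.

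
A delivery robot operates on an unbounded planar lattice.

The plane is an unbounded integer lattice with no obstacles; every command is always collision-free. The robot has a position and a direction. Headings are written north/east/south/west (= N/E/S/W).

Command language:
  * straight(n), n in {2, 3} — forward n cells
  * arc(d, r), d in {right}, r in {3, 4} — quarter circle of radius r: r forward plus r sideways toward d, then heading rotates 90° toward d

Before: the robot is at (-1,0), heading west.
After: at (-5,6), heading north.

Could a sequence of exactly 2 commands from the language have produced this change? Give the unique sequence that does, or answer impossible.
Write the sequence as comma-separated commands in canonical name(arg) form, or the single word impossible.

arc(right, 4), straight(2)

key: position moved to (-5,6) AND the heading swung to N — translation plus rotation needed
start: at (-1,0), heading west
step 1 (arc(right, 4)): at (-5,4), heading north
step 2 (straight(2)): at (-5,6), heading north
uniquely the one of 16 2-step routes that fits.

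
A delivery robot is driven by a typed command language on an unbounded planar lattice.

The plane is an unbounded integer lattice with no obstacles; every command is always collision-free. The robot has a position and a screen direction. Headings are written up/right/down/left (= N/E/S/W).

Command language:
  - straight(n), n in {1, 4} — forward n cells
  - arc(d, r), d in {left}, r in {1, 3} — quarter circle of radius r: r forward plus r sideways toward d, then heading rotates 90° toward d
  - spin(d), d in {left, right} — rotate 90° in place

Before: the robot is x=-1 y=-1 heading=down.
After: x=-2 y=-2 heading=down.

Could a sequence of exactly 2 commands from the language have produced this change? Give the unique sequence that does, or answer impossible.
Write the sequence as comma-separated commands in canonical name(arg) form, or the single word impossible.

key: order matters: swapping spin(right) and arc(left, 1) lands elsewhere
begin: x=-1 y=-1 heading=down
t=1 spin(right) ⇒ x=-1 y=-1 heading=left
t=2 arc(left, 1) ⇒ x=-2 y=-2 heading=down
all 36 alternatives checked — unique.

spin(right), arc(left, 1)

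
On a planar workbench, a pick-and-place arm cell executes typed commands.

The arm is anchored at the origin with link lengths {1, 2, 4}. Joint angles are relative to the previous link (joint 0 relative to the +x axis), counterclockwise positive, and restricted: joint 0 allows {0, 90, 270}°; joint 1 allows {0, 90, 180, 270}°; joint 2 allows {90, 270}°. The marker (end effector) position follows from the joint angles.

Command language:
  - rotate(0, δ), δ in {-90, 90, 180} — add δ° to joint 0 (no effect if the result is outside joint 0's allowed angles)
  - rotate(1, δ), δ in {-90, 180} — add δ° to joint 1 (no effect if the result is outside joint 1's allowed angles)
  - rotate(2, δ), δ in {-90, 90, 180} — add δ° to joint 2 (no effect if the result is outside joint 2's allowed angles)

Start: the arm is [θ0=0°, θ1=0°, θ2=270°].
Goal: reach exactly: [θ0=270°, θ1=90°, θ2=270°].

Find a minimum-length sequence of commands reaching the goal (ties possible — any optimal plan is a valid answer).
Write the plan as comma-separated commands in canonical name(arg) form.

rotate(1, -90), rotate(0, -90), rotate(1, 180)

start: [θ0=0°, θ1=0°, θ2=270°]
[1] after rotate(1, -90): [θ0=0°, θ1=270°, θ2=270°]
[2] after rotate(0, -90): [θ0=270°, θ1=270°, θ2=270°]
[3] after rotate(1, 180): [θ0=270°, θ1=90°, θ2=270°]
no 2-step plan works, so 3 is optimal.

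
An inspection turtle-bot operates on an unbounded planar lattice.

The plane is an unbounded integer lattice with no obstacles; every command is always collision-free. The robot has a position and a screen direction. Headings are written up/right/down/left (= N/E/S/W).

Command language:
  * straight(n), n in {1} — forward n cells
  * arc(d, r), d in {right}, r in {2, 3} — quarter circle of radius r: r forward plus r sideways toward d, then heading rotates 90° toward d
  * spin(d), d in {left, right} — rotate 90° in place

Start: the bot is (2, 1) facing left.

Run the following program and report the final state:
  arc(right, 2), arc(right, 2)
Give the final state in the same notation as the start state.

(2, 5) facing right

initial: (2, 1) facing left
1. arc(right, 2) → (0, 3) facing up
2. arc(right, 2) → (2, 5) facing right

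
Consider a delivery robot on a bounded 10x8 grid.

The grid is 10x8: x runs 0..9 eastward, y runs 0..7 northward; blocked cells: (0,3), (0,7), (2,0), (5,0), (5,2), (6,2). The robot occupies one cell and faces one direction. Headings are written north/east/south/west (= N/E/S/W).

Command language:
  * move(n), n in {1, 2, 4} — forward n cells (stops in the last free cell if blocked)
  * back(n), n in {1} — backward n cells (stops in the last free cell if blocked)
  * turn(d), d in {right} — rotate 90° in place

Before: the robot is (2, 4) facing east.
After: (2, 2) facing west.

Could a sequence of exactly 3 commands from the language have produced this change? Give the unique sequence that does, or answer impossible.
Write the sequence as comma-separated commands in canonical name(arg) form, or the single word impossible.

key: position moved to (2,2) AND the heading swung to W — translation plus rotation needed
t0: (2, 4) facing east
[1] after turn(right): (2, 4) facing south
[2] after move(2): (2, 2) facing south
[3] after turn(right): (2, 2) facing west
all 125 alternatives checked — unique.

turn(right), move(2), turn(right)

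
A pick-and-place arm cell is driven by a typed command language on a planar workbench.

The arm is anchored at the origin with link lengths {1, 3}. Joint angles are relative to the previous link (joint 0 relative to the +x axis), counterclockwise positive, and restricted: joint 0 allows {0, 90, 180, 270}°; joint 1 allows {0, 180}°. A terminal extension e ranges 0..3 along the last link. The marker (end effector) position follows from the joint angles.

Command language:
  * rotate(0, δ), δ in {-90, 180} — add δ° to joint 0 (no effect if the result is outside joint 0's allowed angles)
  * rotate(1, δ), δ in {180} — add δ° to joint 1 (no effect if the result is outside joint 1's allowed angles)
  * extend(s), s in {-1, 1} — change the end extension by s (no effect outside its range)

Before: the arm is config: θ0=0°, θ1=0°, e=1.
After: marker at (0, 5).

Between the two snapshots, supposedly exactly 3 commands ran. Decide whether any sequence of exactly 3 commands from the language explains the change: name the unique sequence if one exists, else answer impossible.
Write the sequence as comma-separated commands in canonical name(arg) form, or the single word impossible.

t0: config: θ0=0°, θ1=0°, e=1
1. rotate(0, -90) → config: θ0=270°, θ1=0°, e=1
2. rotate(0, -90) → config: θ0=180°, θ1=0°, e=1
3. rotate(0, -90) → config: θ0=90°, θ1=0°, e=1
no rival 3-sequence matches.

rotate(0, -90), rotate(0, -90), rotate(0, -90)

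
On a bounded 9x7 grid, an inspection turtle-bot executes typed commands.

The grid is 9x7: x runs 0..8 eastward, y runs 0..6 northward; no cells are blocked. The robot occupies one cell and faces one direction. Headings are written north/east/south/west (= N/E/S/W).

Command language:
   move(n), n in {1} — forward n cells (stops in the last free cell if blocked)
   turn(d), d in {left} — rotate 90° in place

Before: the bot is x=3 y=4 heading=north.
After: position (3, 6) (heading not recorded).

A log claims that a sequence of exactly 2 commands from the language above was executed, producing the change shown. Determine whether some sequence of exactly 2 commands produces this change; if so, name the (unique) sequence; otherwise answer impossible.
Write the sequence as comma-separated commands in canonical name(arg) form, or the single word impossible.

move(1), move(1)

t0: x=3 y=4 heading=north
[1] after move(1): x=3 y=5 heading=north
[2] after move(1): x=3 y=6 heading=north
no other 2-command option fits: unique.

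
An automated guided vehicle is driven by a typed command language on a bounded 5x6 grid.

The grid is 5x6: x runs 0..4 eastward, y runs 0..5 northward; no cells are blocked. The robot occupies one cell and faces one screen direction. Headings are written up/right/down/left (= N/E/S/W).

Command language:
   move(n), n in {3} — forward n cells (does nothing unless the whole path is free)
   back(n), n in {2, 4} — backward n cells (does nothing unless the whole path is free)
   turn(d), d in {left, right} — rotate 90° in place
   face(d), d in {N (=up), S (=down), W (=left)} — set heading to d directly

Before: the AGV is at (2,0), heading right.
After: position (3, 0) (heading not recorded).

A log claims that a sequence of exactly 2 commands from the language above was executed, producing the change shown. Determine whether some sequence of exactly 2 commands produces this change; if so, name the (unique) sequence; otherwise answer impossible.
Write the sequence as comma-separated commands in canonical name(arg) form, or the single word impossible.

key: order matters: swapping back(2) and move(3) lands elsewhere
start: at (2,0), heading right
[1] after back(2): at (0,0), heading right
[2] after move(3): at (3,0), heading right
all 64 alternatives checked — unique.

back(2), move(3)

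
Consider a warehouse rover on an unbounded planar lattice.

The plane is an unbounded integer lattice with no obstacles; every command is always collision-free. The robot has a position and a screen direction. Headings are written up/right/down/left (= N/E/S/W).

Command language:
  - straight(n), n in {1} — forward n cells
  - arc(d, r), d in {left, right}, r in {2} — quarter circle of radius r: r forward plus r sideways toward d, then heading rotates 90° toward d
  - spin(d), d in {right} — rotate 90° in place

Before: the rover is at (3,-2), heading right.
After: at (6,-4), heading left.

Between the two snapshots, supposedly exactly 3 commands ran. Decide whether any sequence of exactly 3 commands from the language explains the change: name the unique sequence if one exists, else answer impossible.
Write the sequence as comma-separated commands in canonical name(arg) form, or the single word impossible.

straight(1), arc(right, 2), spin(right)

key: position moved to (6,-4) AND the heading swung to W — translation plus rotation needed
start: at (3,-2), heading right
step 1 (straight(1)): at (4,-2), heading right
step 2 (arc(right, 2)): at (6,-4), heading down
step 3 (spin(right)): at (6,-4), heading left
all 64 alternatives checked — unique.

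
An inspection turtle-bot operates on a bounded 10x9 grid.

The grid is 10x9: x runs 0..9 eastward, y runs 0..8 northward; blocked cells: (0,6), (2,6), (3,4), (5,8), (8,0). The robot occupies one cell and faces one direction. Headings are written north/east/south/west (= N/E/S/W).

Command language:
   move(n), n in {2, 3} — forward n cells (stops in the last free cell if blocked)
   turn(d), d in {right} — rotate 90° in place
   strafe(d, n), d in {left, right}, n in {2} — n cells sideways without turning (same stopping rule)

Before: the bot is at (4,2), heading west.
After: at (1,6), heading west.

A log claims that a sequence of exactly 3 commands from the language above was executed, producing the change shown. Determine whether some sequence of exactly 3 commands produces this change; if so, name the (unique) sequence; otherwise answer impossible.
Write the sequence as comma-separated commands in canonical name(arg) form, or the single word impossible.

key: running strafe(right, 2) before move(3) would end elsewhere — order is forced
start: at (4,2), heading west
[1] after move(3): at (1,2), heading west
[2] after strafe(right, 2): at (1,4), heading west
[3] after strafe(right, 2): at (1,6), heading west
uniquely the one of 125 3-step routes that fits.

move(3), strafe(right, 2), strafe(right, 2)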